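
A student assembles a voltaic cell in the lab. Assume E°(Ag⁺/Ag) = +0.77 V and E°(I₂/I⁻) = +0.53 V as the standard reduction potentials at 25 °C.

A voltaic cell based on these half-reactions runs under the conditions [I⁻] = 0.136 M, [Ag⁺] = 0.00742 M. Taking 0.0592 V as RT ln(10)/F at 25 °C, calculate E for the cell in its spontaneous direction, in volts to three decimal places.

Ag⁺/Ag is the cathode (higher E°), I₂/I⁻ the anode: E°cell = +0.77 − (+0.53) = +0.24 V, n = 2.
Overall: 2 Ag⁺(aq) + 2 I⁻(aq) → 2 Ag(s) + I₂(s)
Q = 1 / ([Ag⁺]^2·[I⁻]^2); log Q = 5.992.
E = E° − (0.0592/n) log Q = +0.24 − (0.0592/2)(5.992) = +0.063 V.

+0.063 V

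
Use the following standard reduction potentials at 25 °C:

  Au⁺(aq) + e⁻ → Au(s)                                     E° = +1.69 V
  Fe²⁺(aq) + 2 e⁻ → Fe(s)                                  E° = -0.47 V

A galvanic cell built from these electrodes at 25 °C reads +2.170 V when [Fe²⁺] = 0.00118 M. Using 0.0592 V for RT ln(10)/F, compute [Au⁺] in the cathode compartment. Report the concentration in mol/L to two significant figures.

0.051 M

Au⁺/Au is the cathode, Fe²⁺/Fe the anode: E°cell = +2.16 V, n = 2.
Overall reaction: 2 Au⁺(aq) + Fe(s) → 2 Au(s) + Fe²⁺(aq); Q = [Fe²⁺]^1/[Au⁺]^2.
From E = E° − (0.0592/n) log Q: log Q = (E° − E)·n/0.0592 = (+2.16 − (+2.170))·2/0.0592 = -0.3378.
So 2·log[Au⁺] = 1·log(0.00118) − log Q = -2.9281 − (-0.3378) = -2.5903; log[Au⁺] = -2.5903 / 2 = -1.2952; [Au⁺] = 10^(-1.2952) ≈ 0.051 M.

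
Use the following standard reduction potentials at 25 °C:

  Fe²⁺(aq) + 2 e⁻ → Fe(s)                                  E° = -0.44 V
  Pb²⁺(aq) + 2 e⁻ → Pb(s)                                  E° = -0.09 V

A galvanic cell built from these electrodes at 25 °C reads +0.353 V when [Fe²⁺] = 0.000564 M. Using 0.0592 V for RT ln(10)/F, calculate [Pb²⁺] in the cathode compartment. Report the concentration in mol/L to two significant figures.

Pb²⁺/Pb is the cathode, Fe²⁺/Fe the anode: E°cell = +0.35 V, n = 2.
Overall reaction: Pb²⁺(aq) + Fe(s) → Pb(s) + Fe²⁺(aq); Q = [Fe²⁺]^1/[Pb²⁺]^1.
From E = E° − (0.0592/n) log Q: log Q = (E° − E)·n/0.0592 = (+0.35 − (+0.353))·2/0.0592 = -0.1014.
So 1·log[Pb²⁺] = 1·log(0.000564) − log Q = -3.2487 − (-0.1014) = -3.1473; [Pb²⁺] = 10^(-3.1473) ≈ 0.00071 M.

0.00071 M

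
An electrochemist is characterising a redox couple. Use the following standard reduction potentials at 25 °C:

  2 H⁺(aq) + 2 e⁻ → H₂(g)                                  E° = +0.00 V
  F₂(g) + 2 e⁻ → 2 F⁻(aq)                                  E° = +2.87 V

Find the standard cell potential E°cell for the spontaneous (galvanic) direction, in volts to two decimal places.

The F₂/F⁻ couple has the higher reduction potential, so it is the cathode; H⁺/H₂ is oxidised at the anode.
E°cell = E°(cathode) − E°(anode) = (+2.87) − (+0.00) = +2.87 V.

+2.87 V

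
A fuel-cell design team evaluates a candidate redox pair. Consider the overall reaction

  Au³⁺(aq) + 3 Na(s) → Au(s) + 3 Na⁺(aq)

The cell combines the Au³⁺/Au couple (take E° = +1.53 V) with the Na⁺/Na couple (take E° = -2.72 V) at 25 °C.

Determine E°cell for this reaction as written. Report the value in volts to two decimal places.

The Au³⁺/Au couple has the higher reduction potential, so it is the cathode; Na⁺/Na is oxidised at the anode.
E°cell = E°(cathode) − E°(anode) = (+1.53) − (-2.72) = +4.25 V.

+4.25 V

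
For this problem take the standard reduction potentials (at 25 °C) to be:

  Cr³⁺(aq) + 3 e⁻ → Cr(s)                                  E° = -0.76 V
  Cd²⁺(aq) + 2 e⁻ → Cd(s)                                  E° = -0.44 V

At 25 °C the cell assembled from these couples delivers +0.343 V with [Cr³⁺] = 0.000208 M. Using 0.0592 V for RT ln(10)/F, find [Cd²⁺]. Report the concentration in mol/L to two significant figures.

Cd²⁺/Cd is the cathode, Cr³⁺/Cr the anode: E°cell = +0.32 V, n = 6.
Overall reaction: 3 Cd²⁺(aq) + 2 Cr(s) → 3 Cd(s) + 2 Cr³⁺(aq); Q = [Cr³⁺]^2/[Cd²⁺]^3.
From E = E° − (0.0592/n) log Q: log Q = (E° − E)·n/0.0592 = (+0.32 − (+0.343))·6/0.0592 = -2.3311.
So 3·log[Cd²⁺] = 2·log(0.000208) − log Q = -7.3639 − (-2.3311) = -5.0328; log[Cd²⁺] = -5.0328 / 3 = -1.6776; [Cd²⁺] = 10^(-1.6776) ≈ 0.021 M.

0.021 M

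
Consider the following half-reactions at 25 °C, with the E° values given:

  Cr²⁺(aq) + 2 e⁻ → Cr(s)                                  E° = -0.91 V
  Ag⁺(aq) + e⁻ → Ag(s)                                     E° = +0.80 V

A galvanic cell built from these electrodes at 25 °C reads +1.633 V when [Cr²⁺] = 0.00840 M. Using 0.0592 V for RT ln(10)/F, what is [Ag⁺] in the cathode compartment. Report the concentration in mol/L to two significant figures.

0.0046 M

Ag⁺/Ag is the cathode, Cr²⁺/Cr the anode: E°cell = +1.71 V, n = 2.
Overall reaction: 2 Ag⁺(aq) + Cr(s) → 2 Ag(s) + Cr²⁺(aq); Q = [Cr²⁺]^1/[Ag⁺]^2.
From E = E° − (0.0592/n) log Q: log Q = (E° − E)·n/0.0592 = (+1.71 − (+1.633))·2/0.0592 = 2.6014.
So 2·log[Ag⁺] = 1·log(0.0084) − log Q = -2.0757 − (2.6014) = -4.6771; log[Ag⁺] = -4.6771 / 2 = -2.3386; [Ag⁺] = 10^(-2.3386) ≈ 0.0046 M.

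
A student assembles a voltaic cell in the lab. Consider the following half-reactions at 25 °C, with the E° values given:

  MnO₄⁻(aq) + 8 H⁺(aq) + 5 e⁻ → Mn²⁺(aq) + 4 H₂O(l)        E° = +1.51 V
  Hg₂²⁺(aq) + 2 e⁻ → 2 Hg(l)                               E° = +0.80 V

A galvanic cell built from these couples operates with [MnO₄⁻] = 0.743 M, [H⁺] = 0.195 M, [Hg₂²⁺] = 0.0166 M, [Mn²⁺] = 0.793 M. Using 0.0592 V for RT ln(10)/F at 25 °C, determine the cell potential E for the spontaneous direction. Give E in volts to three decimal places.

MnO₄⁻/Mn²⁺ is the cathode (higher E°), Hg₂²⁺/Hg the anode: E°cell = +1.51 − (+0.80) = +0.71 V, n = 10.
Overall: 2 MnO₄⁻(aq) + 16 H⁺(aq) + 10 Hg(l) → 2 Mn²⁺(aq) + 8 H₂O(l) + 5 Hg₂²⁺(aq)
Q = [Mn²⁺]^2·[Hg₂²⁺]^5 / ([MnO₄⁻]^2·[H⁺]^16); log Q = 2.517.
E = E° − (0.0592/n) log Q = +0.71 − (0.0592/10)(2.517) = +0.695 V.

+0.695 V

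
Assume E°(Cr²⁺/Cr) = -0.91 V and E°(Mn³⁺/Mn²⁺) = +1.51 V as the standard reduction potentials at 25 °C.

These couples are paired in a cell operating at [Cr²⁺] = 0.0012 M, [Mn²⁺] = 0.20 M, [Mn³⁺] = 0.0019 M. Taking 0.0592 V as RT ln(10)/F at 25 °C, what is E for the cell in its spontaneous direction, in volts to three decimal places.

Mn³⁺/Mn²⁺ is the cathode (higher E°), Cr²⁺/Cr the anode: E°cell = +1.51 − (-0.91) = +2.42 V, n = 2.
Overall: 2 Mn³⁺(aq) + Cr(s) → 2 Mn²⁺(aq) + Cr²⁺(aq)
Q = [Mn²⁺]^2·[Cr²⁺] / ([Mn³⁺]^2); log Q = 1.124.
E = E° − (0.0592/n) log Q = +2.42 − (0.0592/2)(1.124) = +2.387 V.

+2.387 V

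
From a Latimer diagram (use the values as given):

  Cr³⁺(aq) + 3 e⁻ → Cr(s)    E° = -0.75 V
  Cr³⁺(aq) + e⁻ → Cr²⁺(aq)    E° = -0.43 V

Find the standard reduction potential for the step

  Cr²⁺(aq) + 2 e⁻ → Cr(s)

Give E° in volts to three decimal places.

Sequential free energies add, so n₃E°₃ = n₁E°₁ + n₂E°₂.
With n₃ = 3, and the known step contributing 1×(-0.43) V, the unknown satisfies 2·E° = 3×(-0.75) − 1×(-0.43) = -1.820.
E° = -1.820 / 2 = -0.910 V.

-0.910 V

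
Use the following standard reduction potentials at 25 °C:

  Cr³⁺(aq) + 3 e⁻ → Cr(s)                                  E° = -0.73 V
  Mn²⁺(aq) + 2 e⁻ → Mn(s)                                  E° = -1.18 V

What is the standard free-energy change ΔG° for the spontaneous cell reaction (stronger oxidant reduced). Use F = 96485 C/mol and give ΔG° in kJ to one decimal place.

-260.5 kJ

Cr³⁺/Cr (E° = -0.73 V) is the cathode; Mn²⁺/Mn (E° = -1.18 V) is the anode, so E°cell = +0.45 V.
Balancing electrons gives n = 6 (lcm of 3 and 2).
ΔG° = −nFE° = −(6)(96485)(+0.45) = -260,510 J = -260.5 kJ.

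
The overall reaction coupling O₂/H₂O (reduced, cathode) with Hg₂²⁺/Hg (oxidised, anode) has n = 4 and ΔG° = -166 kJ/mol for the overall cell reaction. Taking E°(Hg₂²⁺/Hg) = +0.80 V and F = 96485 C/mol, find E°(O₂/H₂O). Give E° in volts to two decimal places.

+1.23 V

E°cell = −ΔG°/(nF) = −(-166×10³)/((4)(96485)) = +0.430 V.
Since O₂/H₂O is the cathode and Hg₂²⁺/Hg the anode, E°cell = E°(O₂/H₂O) − E°(Hg₂²⁺/Hg).
So E°(O₂/H₂O) = E°cell + E°(Hg₂²⁺/Hg) = +0.430 + (+0.80) = +1.23 V.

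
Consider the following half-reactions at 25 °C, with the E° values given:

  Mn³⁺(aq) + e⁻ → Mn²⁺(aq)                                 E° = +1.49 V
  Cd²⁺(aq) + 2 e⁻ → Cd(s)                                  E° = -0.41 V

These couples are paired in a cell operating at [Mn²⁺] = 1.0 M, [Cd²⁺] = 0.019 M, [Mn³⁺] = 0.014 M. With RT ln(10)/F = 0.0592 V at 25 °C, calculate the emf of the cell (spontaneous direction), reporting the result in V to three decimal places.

+1.841 V

Mn³⁺/Mn²⁺ is the cathode (higher E°), Cd²⁺/Cd the anode: E°cell = +1.49 − (-0.41) = +1.90 V, n = 2.
Overall: 2 Mn³⁺(aq) + Cd(s) → 2 Mn²⁺(aq) + Cd²⁺(aq)
Q = [Mn²⁺]^2·[Cd²⁺] / ([Mn³⁺]^2); log Q = 1.986.
E = E° − (0.0592/n) log Q = +1.90 − (0.0592/2)(1.986) = +1.841 V.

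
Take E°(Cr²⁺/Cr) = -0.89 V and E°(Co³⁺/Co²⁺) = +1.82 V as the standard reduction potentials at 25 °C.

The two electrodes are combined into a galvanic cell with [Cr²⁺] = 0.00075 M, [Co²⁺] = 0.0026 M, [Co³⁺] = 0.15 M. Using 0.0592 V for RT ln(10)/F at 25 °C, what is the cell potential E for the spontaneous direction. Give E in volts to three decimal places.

Co³⁺/Co²⁺ is the cathode (higher E°), Cr²⁺/Cr the anode: E°cell = +1.82 − (-0.89) = +2.71 V, n = 2.
Overall: 2 Co³⁺(aq) + Cr(s) → 2 Co²⁺(aq) + Cr²⁺(aq)
Q = [Co²⁺]^2·[Cr²⁺] / ([Co³⁺]^2); log Q = -6.647.
E = E° − (0.0592/n) log Q = +2.71 − (0.0592/2)(-6.647) = +2.907 V.

+2.907 V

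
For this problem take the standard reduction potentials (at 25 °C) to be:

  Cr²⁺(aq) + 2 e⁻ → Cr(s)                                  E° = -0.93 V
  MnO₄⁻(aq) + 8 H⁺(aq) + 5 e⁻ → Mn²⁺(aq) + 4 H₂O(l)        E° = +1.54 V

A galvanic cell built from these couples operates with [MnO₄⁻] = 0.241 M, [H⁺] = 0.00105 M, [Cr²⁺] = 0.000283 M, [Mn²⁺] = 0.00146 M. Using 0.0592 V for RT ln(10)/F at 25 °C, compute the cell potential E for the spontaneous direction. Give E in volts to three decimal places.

MnO₄⁻/Mn²⁺ is the cathode (higher E°), Cr²⁺/Cr the anode: E°cell = +1.54 − (-0.93) = +2.47 V, n = 10.
Overall: 2 MnO₄⁻(aq) + 16 H⁺(aq) + 5 Cr(s) → 2 Mn²⁺(aq) + 8 H₂O(l) + 5 Cr²⁺(aq)
Q = [Mn²⁺]^2·[Cr²⁺]^5 / ([MnO₄⁻]^2·[H⁺]^16); log Q = 25.485.
E = E° − (0.0592/n) log Q = +2.47 − (0.0592/10)(25.485) = +2.319 V.

+2.319 V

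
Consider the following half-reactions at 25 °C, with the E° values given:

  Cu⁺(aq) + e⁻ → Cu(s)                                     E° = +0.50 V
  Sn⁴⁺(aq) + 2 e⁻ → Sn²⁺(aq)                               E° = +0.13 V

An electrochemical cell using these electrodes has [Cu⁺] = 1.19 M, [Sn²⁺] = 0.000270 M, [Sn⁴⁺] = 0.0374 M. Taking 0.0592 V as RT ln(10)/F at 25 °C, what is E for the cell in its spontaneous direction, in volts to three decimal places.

Cu⁺/Cu is the cathode (higher E°), Sn⁴⁺/Sn²⁺ the anode: E°cell = +0.50 − (+0.13) = +0.37 V, n = 2.
Overall: 2 Cu⁺(aq) + Sn²⁺(aq) → 2 Cu(s) + Sn⁴⁺(aq)
Q = [Sn⁴⁺] / ([Cu⁺]^2·[Sn²⁺]); log Q = 1.990.
E = E° − (0.0592/n) log Q = +0.37 − (0.0592/2)(1.990) = +0.311 V.

+0.311 V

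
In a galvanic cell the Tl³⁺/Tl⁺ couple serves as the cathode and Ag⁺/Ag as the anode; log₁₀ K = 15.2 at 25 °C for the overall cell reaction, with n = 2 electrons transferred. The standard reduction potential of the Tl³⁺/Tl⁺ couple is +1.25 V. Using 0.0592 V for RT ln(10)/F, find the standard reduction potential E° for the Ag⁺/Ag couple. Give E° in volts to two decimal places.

+0.80 V

E°cell = (0.0592/n)·log K = (0.0592/2)(15.2) = +0.450 V.
Since Tl³⁺/Tl⁺ is the cathode and Ag⁺/Ag the anode, E°cell = E°(Tl³⁺/Tl⁺) − E°(Ag⁺/Ag).
So E°(Ag⁺/Ag) = E°(Tl³⁺/Tl⁺) − E°cell = (+1.25) − (+0.450) = +0.80 V.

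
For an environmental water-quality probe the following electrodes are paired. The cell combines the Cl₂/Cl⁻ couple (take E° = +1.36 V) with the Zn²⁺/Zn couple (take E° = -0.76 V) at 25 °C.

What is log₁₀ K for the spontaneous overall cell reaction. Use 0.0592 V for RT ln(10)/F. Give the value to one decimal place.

71.6

Cathode: Cl₂/Cl⁻; anode: Zn²⁺/Zn. E°cell = +2.12 V, n = 2.
log K = nE°cell / 0.0592 = (2)(+2.12) / 0.0592 = 71.6.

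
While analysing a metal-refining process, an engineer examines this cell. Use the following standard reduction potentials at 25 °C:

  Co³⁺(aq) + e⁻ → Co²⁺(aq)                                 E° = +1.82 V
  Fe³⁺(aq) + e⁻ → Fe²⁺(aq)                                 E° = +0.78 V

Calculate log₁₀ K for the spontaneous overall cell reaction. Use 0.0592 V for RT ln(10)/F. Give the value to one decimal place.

Cathode: Co³⁺/Co²⁺; anode: Fe³⁺/Fe²⁺. E°cell = +1.04 V, n = 1.
log K = nE°cell / 0.0592 = (1)(+1.04) / 0.0592 = 17.6.

17.6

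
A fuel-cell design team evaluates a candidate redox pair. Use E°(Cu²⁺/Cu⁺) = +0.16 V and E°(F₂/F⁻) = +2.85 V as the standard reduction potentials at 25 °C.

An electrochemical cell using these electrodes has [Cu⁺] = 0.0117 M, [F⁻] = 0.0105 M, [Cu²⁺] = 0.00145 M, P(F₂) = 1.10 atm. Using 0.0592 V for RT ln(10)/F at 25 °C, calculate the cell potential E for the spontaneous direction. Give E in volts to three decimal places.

F₂/F⁻ is the cathode (higher E°), Cu²⁺/Cu⁺ the anode: E°cell = +2.85 − (+0.16) = +2.69 V, n = 2.
Overall: F₂(g) + 2 Cu⁺(aq) → 2 F⁻(aq) + 2 Cu²⁺(aq)
Q = [F⁻]^2·[Cu²⁺]^2 / (P(F₂)·[Cu⁺]^2); log Q = -5.813.
E = E° − (0.0592/n) log Q = +2.69 − (0.0592/2)(-5.813) = +2.862 V.

+2.862 V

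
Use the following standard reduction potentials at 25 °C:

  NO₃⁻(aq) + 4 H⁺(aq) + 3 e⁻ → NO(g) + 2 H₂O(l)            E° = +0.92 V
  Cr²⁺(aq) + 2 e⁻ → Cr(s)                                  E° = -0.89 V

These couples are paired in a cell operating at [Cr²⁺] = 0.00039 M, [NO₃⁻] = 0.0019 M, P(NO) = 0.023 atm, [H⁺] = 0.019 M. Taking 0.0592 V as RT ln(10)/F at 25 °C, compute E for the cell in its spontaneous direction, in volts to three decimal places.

NO₃⁻/NO is the cathode (higher E°), Cr²⁺/Cr the anode: E°cell = +0.92 − (-0.89) = +1.81 V, n = 6.
Overall: 2 NO₃⁻(aq) + 8 H⁺(aq) + 3 Cr(s) → 2 NO(g) + 4 H₂O(l) + 3 Cr²⁺(aq)
Q = P(NO)^2·[Cr²⁺]^3 / ([NO₃⁻]^2·[H⁺]^8); log Q = 5.709.
E = E° − (0.0592/n) log Q = +1.81 − (0.0592/6)(5.709) = +1.754 V.

+1.754 V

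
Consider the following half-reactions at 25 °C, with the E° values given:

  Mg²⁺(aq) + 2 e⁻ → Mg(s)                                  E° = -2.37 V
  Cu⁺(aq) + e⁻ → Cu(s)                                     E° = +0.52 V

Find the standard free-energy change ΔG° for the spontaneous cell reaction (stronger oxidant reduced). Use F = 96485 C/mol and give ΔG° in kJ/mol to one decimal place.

Cu⁺/Cu (E° = +0.52 V) is the cathode; Mg²⁺/Mg (E° = -2.37 V) is the anode, so E°cell = +2.89 V.
Balancing electrons gives n = 2 (lcm of 1 and 2).
ΔG° = −nFE° = −(2)(96485)(+2.89) = -557,683 J = -557.7 kJ/mol.

-557.7 kJ/mol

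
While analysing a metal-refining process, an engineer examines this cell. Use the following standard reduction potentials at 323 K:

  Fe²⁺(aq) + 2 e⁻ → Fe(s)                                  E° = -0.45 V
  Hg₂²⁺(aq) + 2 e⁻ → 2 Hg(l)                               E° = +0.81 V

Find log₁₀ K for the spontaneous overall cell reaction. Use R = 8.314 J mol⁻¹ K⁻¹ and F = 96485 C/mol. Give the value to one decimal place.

39.3

Cathode: Hg₂²⁺/Hg; anode: Fe²⁺/Fe. E°cell = (+0.81) − (-0.45) = +1.26 V, with n = 2.
ΔG° = −nFE° = −RT ln K, so ln K = nFE°/(RT) = (2)(96485)(+1.26) / ((8.314)(323)) = 90.542.
log₁₀ K = 90.542 / ln 10 = 39.3.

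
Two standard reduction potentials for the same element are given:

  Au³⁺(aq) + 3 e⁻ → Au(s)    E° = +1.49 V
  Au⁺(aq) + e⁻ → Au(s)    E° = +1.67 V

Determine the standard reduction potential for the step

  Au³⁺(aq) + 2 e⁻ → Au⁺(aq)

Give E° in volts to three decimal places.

+1.400 V

Sequential free energies add, so n₃E°₃ = n₁E°₁ + n₂E°₂.
With n₃ = 3, and the known step contributing 1×(+1.67) V, the unknown satisfies 2·E° = 3×(+1.49) − 1×(+1.67) = +2.800.
E° = +2.800 / 2 = +1.400 V.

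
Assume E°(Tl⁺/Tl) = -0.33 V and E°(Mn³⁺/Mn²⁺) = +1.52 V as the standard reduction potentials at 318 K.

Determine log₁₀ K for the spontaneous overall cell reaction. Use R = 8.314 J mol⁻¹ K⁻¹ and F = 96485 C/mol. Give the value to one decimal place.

29.3

Cathode: Mn³⁺/Mn²⁺; anode: Tl⁺/Tl. E°cell = (+1.52) − (-0.33) = +1.85 V, with n = 1.
ΔG° = −nFE° = −RT ln K, so ln K = nFE°/(RT) = (1)(96485)(+1.85) / ((8.314)(318)) = 67.514.
log₁₀ K = 67.514 / ln 10 = 29.3.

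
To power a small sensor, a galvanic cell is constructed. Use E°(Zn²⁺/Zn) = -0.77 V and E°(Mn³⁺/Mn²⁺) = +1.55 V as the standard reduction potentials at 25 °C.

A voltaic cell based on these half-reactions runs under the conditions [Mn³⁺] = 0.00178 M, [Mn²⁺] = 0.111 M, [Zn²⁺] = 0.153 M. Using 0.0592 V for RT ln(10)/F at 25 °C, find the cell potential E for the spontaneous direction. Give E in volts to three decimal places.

+2.238 V

Mn³⁺/Mn²⁺ is the cathode (higher E°), Zn²⁺/Zn the anode: E°cell = +1.55 − (-0.77) = +2.32 V, n = 2.
Overall: 2 Mn³⁺(aq) + Zn(s) → 2 Mn²⁺(aq) + Zn²⁺(aq)
Q = [Mn²⁺]^2·[Zn²⁺] / ([Mn³⁺]^2); log Q = 2.774.
E = E° − (0.0592/n) log Q = +2.32 − (0.0592/2)(2.774) = +2.238 V.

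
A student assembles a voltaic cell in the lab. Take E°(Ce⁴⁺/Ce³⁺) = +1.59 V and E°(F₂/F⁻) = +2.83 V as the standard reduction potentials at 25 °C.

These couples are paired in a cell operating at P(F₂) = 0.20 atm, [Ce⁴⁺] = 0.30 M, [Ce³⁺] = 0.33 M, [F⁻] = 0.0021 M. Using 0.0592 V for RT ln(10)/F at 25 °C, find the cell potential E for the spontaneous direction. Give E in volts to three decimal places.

F₂/F⁻ is the cathode (higher E°), Ce⁴⁺/Ce³⁺ the anode: E°cell = +2.83 − (+1.59) = +1.24 V, n = 2.
Overall: F₂(g) + 2 Ce³⁺(aq) → 2 F⁻(aq) + 2 Ce⁴⁺(aq)
Q = [F⁻]^2·[Ce⁴⁺]^2 / (P(F₂)·[Ce³⁺]^2); log Q = -4.739.
E = E° − (0.0592/n) log Q = +1.24 − (0.0592/2)(-4.739) = +1.380 V.

+1.380 V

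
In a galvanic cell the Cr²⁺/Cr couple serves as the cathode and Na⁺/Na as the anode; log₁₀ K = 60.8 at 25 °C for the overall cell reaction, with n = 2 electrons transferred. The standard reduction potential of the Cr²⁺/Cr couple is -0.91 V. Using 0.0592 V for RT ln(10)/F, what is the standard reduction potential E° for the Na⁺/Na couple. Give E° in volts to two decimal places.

-2.71 V

E°cell = (0.0592/n)·log K = (0.0592/2)(60.8) = +1.800 V.
Since Cr²⁺/Cr is the cathode and Na⁺/Na the anode, E°cell = E°(Cr²⁺/Cr) − E°(Na⁺/Na).
So E°(Na⁺/Na) = E°(Cr²⁺/Cr) − E°cell = (-0.91) − (+1.800) = -2.71 V.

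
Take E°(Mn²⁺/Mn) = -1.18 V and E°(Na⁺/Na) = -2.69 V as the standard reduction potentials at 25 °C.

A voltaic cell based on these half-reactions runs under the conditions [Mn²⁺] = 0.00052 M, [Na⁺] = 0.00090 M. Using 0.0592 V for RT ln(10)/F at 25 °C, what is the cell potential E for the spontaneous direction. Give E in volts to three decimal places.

+1.593 V

Mn²⁺/Mn is the cathode (higher E°), Na⁺/Na the anode: E°cell = -1.18 − (-2.69) = +1.51 V, n = 2.
Overall: Mn²⁺(aq) + 2 Na(s) → Mn(s) + 2 Na⁺(aq)
Q = [Na⁺]^2 / ([Mn²⁺]); log Q = -2.808.
E = E° − (0.0592/n) log Q = +1.51 − (0.0592/2)(-2.808) = +1.593 V.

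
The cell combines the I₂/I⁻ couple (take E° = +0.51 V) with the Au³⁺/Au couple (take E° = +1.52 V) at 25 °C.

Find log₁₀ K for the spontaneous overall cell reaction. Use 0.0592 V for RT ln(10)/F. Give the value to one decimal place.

Cathode: Au³⁺/Au; anode: I₂/I⁻. E°cell = +1.01 V, n = 6.
log K = nE°cell / 0.0592 = (6)(+1.01) / 0.0592 = 102.4.

102.4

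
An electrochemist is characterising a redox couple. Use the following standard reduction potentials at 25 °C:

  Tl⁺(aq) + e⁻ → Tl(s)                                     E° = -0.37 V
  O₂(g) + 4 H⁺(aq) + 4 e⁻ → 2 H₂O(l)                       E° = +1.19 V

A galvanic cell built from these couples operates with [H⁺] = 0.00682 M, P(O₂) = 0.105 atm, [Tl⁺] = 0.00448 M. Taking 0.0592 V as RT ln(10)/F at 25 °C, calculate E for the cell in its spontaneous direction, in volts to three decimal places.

+1.556 V

O₂/H₂O is the cathode (higher E°), Tl⁺/Tl the anode: E°cell = +1.19 − (-0.37) = +1.56 V, n = 4.
Overall: O₂(g) + 4 H⁺(aq) + 4 Tl(s) → 2 H₂O(l) + 4 Tl⁺(aq)
Q = [Tl⁺]^4 / (P(O₂)·[H⁺]^4); log Q = 0.249.
E = E° − (0.0592/n) log Q = +1.56 − (0.0592/4)(0.249) = +1.556 V.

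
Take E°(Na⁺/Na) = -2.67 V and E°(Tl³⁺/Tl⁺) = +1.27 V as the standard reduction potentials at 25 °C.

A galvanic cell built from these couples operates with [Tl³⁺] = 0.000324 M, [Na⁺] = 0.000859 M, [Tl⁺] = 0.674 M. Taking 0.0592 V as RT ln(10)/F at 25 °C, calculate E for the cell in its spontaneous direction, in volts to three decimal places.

+4.023 V

Tl³⁺/Tl⁺ is the cathode (higher E°), Na⁺/Na the anode: E°cell = +1.27 − (-2.67) = +3.94 V, n = 2.
Overall: Tl³⁺(aq) + 2 Na(s) → Tl⁺(aq) + 2 Na⁺(aq)
Q = [Tl⁺]·[Na⁺]^2 / ([Tl³⁺]); log Q = -2.814.
E = E° − (0.0592/n) log Q = +3.94 − (0.0592/2)(-2.814) = +4.023 V.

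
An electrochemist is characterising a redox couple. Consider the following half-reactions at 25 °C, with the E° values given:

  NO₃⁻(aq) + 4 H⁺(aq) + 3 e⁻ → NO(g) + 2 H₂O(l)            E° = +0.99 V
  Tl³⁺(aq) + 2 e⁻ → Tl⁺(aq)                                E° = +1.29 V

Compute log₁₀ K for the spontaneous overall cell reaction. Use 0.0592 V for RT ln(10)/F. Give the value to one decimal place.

Cathode: Tl³⁺/Tl⁺; anode: NO₃⁻/NO. E°cell = +0.30 V, n = 6.
log K = nE°cell / 0.0592 = (6)(+0.30) / 0.0592 = 30.4.

30.4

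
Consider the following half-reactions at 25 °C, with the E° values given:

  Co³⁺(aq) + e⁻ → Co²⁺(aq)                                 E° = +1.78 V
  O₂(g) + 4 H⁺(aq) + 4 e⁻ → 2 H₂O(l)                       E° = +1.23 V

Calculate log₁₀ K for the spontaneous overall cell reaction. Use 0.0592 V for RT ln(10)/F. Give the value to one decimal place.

Cathode: Co³⁺/Co²⁺; anode: O₂/H₂O. E°cell = +0.55 V, n = 4.
log K = nE°cell / 0.0592 = (4)(+0.55) / 0.0592 = 37.2.

37.2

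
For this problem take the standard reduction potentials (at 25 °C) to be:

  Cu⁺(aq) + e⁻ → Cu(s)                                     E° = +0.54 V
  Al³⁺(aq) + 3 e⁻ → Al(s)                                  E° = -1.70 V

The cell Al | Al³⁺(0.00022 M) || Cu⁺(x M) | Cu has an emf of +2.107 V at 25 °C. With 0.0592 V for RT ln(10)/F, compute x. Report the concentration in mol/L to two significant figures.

Cu⁺/Cu is the cathode, Al³⁺/Al the anode: E°cell = +2.24 V, n = 3.
Overall reaction: 3 Cu⁺(aq) + Al(s) → 3 Cu(s) + Al³⁺(aq); Q = [Al³⁺]^1/[Cu⁺]^3.
From E = E° − (0.0592/n) log Q: log Q = (E° − E)·n/0.0592 = (+2.24 − (+2.107))·3/0.0592 = 6.7399.
So 3·log[Cu⁺] = 1·log(0.00022) − log Q = -3.6576 − (6.7399) = -10.3975; log[Cu⁺] = -10.3975 / 3 = -3.4658; [Cu⁺] = 10^(-3.4658) ≈ 0.00034 M.

0.00034 M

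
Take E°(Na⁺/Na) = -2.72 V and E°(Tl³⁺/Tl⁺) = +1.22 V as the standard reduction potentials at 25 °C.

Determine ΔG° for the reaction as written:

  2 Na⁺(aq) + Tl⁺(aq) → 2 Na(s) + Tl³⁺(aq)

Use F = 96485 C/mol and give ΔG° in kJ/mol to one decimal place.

As written, Na⁺/Na is reduced (cathode) and Tl³⁺/Tl⁺ is oxidised (anode), so E°cell = (-2.72) − (+1.22) = -3.94 V.
Balancing electrons gives n = 2.
ΔG° = −nFE° = −(2)(96485)(-3.94) = 760,302 J = +760.3 kJ/mol.

+760.3 kJ/mol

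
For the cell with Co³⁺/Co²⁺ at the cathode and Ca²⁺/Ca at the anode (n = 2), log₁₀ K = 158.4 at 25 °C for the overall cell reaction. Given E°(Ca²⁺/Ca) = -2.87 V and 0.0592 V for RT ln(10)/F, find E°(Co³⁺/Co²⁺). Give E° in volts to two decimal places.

E°cell = (0.0592/n)·log K = (0.0592/2)(158.4) = +4.689 V.
Since Co³⁺/Co²⁺ is the cathode and Ca²⁺/Ca the anode, E°cell = E°(Co³⁺/Co²⁺) − E°(Ca²⁺/Ca).
So E°(Co³⁺/Co²⁺) = E°cell + E°(Ca²⁺/Ca) = +4.689 + (-2.87) = +1.82 V.

+1.82 V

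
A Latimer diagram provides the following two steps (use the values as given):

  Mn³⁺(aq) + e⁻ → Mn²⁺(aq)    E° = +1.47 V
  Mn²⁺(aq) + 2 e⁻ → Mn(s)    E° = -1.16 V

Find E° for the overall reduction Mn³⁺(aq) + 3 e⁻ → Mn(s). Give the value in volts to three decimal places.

Adding the free-energy changes (−nFE°) of the two steps gives −n₃FE°₃ = −n₁FE°₁ − n₂FE°₂.
E°₃ = (1×+1.47 + 2×-1.16) / 3 = (-0.850) / 3 = -0.283 V.

-0.283 V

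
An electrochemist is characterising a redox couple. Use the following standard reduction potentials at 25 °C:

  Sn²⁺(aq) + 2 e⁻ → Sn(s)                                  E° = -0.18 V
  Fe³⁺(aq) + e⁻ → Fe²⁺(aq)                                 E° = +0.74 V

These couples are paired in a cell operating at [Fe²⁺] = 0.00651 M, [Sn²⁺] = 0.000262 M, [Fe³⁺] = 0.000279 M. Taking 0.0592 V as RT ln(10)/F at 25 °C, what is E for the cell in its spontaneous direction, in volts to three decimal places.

+0.945 V

Fe³⁺/Fe²⁺ is the cathode (higher E°), Sn²⁺/Sn the anode: E°cell = +0.74 − (-0.18) = +0.92 V, n = 2.
Overall: 2 Fe³⁺(aq) + Sn(s) → 2 Fe²⁺(aq) + Sn²⁺(aq)
Q = [Fe²⁺]^2·[Sn²⁺] / ([Fe³⁺]^2); log Q = -0.846.
E = E° − (0.0592/n) log Q = +0.92 − (0.0592/2)(-0.846) = +0.945 V.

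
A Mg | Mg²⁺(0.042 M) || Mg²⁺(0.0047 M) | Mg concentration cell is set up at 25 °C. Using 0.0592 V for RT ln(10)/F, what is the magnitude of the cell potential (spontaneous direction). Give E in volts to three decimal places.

For a concentration cell E°cell = 0. The 0.042 M side is the cathode (reduction is favoured where [Mg²⁺] is higher).
With n = 2, E = −(0.0592/2) log([Mg²⁺]ₐₙ/[Mg²⁺]꜀ₐₜ) = −(0.0592/2) log(0.0047/0.042) = −(0.0592/2)(-0.951) = +0.028 V.

+0.028 V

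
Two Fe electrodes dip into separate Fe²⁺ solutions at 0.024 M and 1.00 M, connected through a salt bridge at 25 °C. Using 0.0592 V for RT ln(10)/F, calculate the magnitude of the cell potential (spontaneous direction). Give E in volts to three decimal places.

For a concentration cell E°cell = 0. The 1.00 M side is the cathode (reduction is favoured where [Fe²⁺] is higher).
With n = 2, E = −(0.0592/2) log([Fe²⁺]ₐₙ/[Fe²⁺]꜀ₐₜ) = −(0.0592/2) log(0.024/1) = −(0.0592/2)(-1.620) = +0.048 V.

+0.048 V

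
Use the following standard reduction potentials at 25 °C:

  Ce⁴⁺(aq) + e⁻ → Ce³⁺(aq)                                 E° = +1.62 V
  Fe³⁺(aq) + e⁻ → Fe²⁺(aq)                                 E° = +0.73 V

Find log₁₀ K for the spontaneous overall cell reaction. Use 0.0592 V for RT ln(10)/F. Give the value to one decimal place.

Cathode: Ce⁴⁺/Ce³⁺; anode: Fe³⁺/Fe²⁺. E°cell = +0.89 V, n = 1.
log K = nE°cell / 0.0592 = (1)(+0.89) / 0.0592 = 15.0.

15.0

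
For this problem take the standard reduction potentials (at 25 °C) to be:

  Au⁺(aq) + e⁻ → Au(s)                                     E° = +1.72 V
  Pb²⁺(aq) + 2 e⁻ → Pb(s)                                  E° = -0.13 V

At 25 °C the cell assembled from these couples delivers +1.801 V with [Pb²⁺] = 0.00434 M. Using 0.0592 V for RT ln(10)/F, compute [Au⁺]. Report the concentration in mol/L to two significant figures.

0.0098 M

Au⁺/Au is the cathode, Pb²⁺/Pb the anode: E°cell = +1.85 V, n = 2.
Overall reaction: 2 Au⁺(aq) + Pb(s) → 2 Au(s) + Pb²⁺(aq); Q = [Pb²⁺]^1/[Au⁺]^2.
From E = E° − (0.0592/n) log Q: log Q = (E° − E)·n/0.0592 = (+1.85 − (+1.801))·2/0.0592 = 1.6554.
So 2·log[Au⁺] = 1·log(0.00434) − log Q = -2.3625 − (1.6554) = -4.0179; log[Au⁺] = -4.0179 / 2 = -2.0090; [Au⁺] = 10^(-2.0090) ≈ 0.0098 M.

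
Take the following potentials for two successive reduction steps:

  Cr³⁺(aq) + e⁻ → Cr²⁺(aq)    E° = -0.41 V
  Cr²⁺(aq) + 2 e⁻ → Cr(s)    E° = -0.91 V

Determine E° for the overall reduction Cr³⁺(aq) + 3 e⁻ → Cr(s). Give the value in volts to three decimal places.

Standard free energies of sequential steps add: ΔG°₃ = ΔG°₁ + ΔG°₂, so n₃E°₃ = n₁E°₁ + n₂E°₂.
E°₃ = (1×-0.41 + 2×-0.91) / 3 = (-2.230) / 3 = -0.743 V.
E° values themselves are not directly additive — weighting by electron count is essential.

-0.743 V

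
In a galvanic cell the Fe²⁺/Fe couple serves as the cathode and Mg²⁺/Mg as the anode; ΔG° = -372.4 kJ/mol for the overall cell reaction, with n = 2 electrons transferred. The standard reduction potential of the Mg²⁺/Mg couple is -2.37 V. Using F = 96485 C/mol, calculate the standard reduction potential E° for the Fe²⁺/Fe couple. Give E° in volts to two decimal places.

E°cell = −ΔG°/(nF) = −(-372.4×10³)/((2)(96485)) = +1.930 V.
Since Fe²⁺/Fe is the cathode and Mg²⁺/Mg the anode, E°cell = E°(Fe²⁺/Fe) − E°(Mg²⁺/Mg).
So E°(Fe²⁺/Fe) = E°cell + E°(Mg²⁺/Mg) = +1.930 + (-2.37) = -0.44 V.

-0.44 V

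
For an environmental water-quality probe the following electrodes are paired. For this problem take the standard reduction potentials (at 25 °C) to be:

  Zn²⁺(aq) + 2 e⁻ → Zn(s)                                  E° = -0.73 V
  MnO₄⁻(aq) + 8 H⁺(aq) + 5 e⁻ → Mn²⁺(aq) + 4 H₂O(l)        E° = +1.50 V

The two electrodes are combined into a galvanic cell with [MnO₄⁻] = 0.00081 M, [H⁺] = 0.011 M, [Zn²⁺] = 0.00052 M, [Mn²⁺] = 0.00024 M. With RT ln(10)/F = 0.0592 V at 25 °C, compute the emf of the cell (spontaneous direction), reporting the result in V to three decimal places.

+2.148 V

MnO₄⁻/Mn²⁺ is the cathode (higher E°), Zn²⁺/Zn the anode: E°cell = +1.50 − (-0.73) = +2.23 V, n = 10.
Overall: 2 MnO₄⁻(aq) + 16 H⁺(aq) + 5 Zn(s) → 2 Mn²⁺(aq) + 8 H₂O(l) + 5 Zn²⁺(aq)
Q = [Mn²⁺]^2·[Zn²⁺]^5 / ([MnO₄⁻]^2·[H⁺]^16); log Q = 13.861.
E = E° − (0.0592/n) log Q = +2.23 − (0.0592/10)(13.861) = +2.148 V.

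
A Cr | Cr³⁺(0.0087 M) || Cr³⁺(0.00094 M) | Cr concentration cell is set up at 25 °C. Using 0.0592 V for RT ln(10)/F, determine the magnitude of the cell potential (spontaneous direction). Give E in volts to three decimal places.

For a concentration cell E°cell = 0. The 0.0087 M side is the cathode (reduction is favoured where [Cr³⁺] is higher).
With n = 3, E = −(0.0592/3) log([Cr³⁺]ₐₙ/[Cr³⁺]꜀ₐₜ) = −(0.0592/3) log(0.00094/0.0087) = −(0.0592/3)(-0.966) = +0.019 V.

+0.019 V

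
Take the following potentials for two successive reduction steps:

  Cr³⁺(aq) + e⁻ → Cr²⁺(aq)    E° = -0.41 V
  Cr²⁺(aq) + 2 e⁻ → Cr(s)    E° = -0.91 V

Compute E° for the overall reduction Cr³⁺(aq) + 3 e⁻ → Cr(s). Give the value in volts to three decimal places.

Since ΔG° = −nFE° is additive over sequential reductions, n₃E°₃ = n₁E°₁ + n₂E°₂.
E°₃ = (1×-0.41 + 2×-0.91) / 3 = (-2.230) / 3 = -0.743 V.

-0.743 V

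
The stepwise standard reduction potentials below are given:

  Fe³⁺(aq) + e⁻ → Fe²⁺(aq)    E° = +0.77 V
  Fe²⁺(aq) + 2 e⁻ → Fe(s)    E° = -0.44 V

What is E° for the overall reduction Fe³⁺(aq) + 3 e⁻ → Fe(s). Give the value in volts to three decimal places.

Since ΔG° = −nFE° is additive over sequential reductions, n₃E°₃ = n₁E°₁ + n₂E°₂.
E°₃ = (1×+0.77 + 2×-0.44) / 3 = (-0.110) / 3 = -0.037 V.

-0.037 V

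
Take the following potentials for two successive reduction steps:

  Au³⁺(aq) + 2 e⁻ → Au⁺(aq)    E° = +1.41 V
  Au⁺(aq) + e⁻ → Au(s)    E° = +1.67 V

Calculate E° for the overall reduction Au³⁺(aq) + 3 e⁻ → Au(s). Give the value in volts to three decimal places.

Standard free energies of sequential steps add: ΔG°₃ = ΔG°₁ + ΔG°₂, so n₃E°₃ = n₁E°₁ + n₂E°₂.
E°₃ = (2×+1.41 + 1×+1.67) / 3 = (+4.490) / 3 = +1.497 V.
E° values themselves are not directly additive — weighting by electron count is essential.

+1.497 V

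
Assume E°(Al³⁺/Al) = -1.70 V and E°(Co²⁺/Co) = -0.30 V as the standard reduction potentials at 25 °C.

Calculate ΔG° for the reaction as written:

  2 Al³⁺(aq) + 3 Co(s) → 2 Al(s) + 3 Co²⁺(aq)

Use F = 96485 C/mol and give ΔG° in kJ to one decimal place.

As written, Al³⁺/Al is reduced (cathode) and Co²⁺/Co is oxidised (anode), so E°cell = (-1.70) − (-0.30) = -1.40 V.
Balancing electrons gives n = 6.
ΔG° = −nFE° = −(6)(96485)(-1.40) = 810,474 J = +810.5 kJ.

+810.5 kJ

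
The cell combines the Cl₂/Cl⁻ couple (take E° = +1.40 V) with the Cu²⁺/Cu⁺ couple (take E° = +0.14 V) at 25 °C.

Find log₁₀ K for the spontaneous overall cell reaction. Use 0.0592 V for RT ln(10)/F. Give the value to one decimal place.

42.6

Cathode: Cl₂/Cl⁻; anode: Cu²⁺/Cu⁺. E°cell = +1.26 V, n = 2.
log K = nE°cell / 0.0592 = (2)(+1.26) / 0.0592 = 42.6.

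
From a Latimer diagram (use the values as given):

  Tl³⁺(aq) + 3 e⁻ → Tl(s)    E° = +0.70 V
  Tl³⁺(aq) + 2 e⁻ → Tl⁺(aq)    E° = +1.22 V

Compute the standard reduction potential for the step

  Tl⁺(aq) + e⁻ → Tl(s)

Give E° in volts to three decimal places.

-0.340 V

Sequential free energies add, so n₃E°₃ = n₁E°₁ + n₂E°₂.
With n₃ = 3, and the known step contributing 2×(+1.22) V, the unknown satisfies 1·E° = 3×(+0.70) − 2×(+1.22) = -0.340.
E° = -0.340 / 1 = -0.340 V.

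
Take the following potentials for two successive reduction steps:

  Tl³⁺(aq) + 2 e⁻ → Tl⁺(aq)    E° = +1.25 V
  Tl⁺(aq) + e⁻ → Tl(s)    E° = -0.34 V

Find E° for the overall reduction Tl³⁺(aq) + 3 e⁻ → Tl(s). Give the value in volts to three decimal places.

+0.720 V

Since ΔG° = −nFE° is additive over sequential reductions, n₃E°₃ = n₁E°₁ + n₂E°₂.
E°₃ = (2×+1.25 + 1×-0.34) / 3 = (+2.160) / 3 = +0.720 V.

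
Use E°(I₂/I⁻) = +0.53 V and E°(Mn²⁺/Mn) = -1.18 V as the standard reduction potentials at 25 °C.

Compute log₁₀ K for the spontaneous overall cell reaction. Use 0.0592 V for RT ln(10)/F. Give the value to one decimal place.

57.8

Cathode: I₂/I⁻; anode: Mn²⁺/Mn. E°cell = +1.71 V, n = 2.
log K = nE°cell / 0.0592 = (2)(+1.71) / 0.0592 = 57.8.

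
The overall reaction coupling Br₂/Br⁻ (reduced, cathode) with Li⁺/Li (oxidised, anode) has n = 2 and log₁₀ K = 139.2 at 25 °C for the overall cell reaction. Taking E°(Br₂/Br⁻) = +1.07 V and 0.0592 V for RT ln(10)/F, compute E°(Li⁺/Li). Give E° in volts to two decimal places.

-3.05 V

E°cell = (0.0592/n)·log K = (0.0592/2)(139.2) = +4.120 V.
Since Br₂/Br⁻ is the cathode and Li⁺/Li the anode, E°cell = E°(Br₂/Br⁻) − E°(Li⁺/Li).
So E°(Li⁺/Li) = E°(Br₂/Br⁻) − E°cell = (+1.07) − (+4.120) = -3.05 V.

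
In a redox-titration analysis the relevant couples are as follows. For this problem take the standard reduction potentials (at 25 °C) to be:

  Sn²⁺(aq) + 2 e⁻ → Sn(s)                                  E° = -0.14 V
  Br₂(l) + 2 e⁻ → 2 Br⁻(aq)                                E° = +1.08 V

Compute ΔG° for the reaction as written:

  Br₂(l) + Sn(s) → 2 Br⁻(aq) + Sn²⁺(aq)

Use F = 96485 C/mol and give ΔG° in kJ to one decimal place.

As written, Br₂/Br⁻ is reduced (cathode) and Sn²⁺/Sn is oxidised (anode), so E°cell = (+1.08) − (-0.14) = +1.22 V.
Balancing electrons gives n = 2.
ΔG° = −nFE° = −(2)(96485)(+1.22) = -235,423 J = -235.4 kJ.

-235.4 kJ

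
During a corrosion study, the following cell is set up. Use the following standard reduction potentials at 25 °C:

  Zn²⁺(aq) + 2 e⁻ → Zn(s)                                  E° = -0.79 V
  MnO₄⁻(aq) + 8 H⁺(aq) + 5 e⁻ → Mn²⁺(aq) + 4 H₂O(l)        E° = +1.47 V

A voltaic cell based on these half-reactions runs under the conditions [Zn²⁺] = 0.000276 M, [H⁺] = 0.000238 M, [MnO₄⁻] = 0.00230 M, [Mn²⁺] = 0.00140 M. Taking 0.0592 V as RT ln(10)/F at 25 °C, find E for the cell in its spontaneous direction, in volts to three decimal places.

MnO₄⁻/Mn²⁺ is the cathode (higher E°), Zn²⁺/Zn the anode: E°cell = +1.47 − (-0.79) = +2.26 V, n = 10.
Overall: 2 MnO₄⁻(aq) + 16 H⁺(aq) + 5 Zn(s) → 2 Mn²⁺(aq) + 8 H₂O(l) + 5 Zn²⁺(aq)
Q = [Mn²⁺]^2·[Zn²⁺]^5 / ([MnO₄⁻]^2·[H⁺]^16); log Q = 39.748.
E = E° − (0.0592/n) log Q = +2.26 − (0.0592/10)(39.748) = +2.025 V.

+2.025 V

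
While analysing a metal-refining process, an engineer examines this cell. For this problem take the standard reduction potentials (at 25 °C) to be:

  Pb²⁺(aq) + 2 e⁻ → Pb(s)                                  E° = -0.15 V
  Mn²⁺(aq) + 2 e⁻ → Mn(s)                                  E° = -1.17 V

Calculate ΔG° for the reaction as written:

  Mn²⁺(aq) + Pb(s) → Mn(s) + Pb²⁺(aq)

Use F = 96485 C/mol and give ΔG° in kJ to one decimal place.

+196.8 kJ

As written, Mn²⁺/Mn is reduced (cathode) and Pb²⁺/Pb is oxidised (anode), so E°cell = (-1.17) − (-0.15) = -1.02 V.
Balancing electrons gives n = 2.
ΔG° = −nFE° = −(2)(96485)(-1.02) = 196,829 J = +196.8 kJ.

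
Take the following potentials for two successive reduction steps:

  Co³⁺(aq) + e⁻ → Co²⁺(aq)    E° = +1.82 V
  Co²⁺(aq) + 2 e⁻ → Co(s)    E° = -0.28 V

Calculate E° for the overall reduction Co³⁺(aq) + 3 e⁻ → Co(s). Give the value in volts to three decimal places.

+0.420 V

Adding the free-energy changes (−nFE°) of the two steps gives −n₃FE°₃ = −n₁FE°₁ − n₂FE°₂.
E°₃ = (1×+1.82 + 2×-0.28) / 3 = (+1.260) / 3 = +0.420 V.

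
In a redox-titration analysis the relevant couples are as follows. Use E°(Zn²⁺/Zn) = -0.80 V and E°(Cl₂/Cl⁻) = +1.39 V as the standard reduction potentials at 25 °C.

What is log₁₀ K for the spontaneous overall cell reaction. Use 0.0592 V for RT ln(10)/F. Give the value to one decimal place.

Cathode: Cl₂/Cl⁻; anode: Zn²⁺/Zn. E°cell = +2.19 V, n = 2.
log K = nE°cell / 0.0592 = (2)(+2.19) / 0.0592 = 74.0.

74.0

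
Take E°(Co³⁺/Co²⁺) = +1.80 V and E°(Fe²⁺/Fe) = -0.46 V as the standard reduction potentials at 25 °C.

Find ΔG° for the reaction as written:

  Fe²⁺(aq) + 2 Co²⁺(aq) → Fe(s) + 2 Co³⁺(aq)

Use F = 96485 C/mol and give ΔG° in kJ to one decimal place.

+436.1 kJ

As written, Fe²⁺/Fe is reduced (cathode) and Co³⁺/Co²⁺ is oxidised (anode), so E°cell = (-0.46) − (+1.80) = -2.26 V.
Balancing electrons gives n = 2.
ΔG° = −nFE° = −(2)(96485)(-2.26) = 436,112 J = +436.1 kJ.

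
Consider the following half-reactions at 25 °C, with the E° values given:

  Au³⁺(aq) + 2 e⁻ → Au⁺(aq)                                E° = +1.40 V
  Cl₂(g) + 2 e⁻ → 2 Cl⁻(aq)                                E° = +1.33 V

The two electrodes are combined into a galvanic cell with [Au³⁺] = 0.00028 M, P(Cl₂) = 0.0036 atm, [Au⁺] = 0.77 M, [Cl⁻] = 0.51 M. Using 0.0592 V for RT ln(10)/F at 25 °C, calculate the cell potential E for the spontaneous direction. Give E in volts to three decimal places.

+0.023 V

Au³⁺/Au⁺ is the cathode (higher E°), Cl₂/Cl⁻ the anode: E°cell = +1.40 − (+1.33) = +0.07 V, n = 2.
Overall: Au³⁺(aq) + 2 Cl⁻(aq) → Au⁺(aq) + Cl₂(g)
Q = [Au⁺]·P(Cl₂) / ([Au³⁺]·[Cl⁻]^2); log Q = 1.580.
E = E° − (0.0592/n) log Q = +0.07 − (0.0592/2)(1.580) = +0.023 V.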